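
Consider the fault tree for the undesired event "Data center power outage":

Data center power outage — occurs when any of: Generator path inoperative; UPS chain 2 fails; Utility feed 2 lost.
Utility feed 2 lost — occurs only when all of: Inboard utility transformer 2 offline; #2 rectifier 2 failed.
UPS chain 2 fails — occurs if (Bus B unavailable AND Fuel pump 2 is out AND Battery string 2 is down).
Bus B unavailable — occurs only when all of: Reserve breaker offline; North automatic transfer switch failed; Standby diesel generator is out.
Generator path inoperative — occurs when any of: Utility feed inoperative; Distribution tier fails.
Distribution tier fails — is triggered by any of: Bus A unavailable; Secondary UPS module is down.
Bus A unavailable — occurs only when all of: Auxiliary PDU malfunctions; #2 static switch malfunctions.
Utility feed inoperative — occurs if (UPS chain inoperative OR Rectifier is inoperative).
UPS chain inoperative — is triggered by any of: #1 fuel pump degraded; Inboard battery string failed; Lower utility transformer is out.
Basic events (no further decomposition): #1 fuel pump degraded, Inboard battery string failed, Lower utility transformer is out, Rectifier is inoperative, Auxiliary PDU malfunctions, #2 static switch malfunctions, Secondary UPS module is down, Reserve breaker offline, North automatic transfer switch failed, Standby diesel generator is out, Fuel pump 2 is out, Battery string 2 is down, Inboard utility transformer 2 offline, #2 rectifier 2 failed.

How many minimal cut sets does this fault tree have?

UPS chain inoperative [OR]: union of children's cut sets → 3 cut set(s).
Utility feed inoperative [OR]: union of children's cut sets → 4 cut set(s).
Bus A unavailable [AND]: one cut set from each child combined → 1 × 1 = 1 cut set(s).
Distribution tier fails [OR]: union of children's cut sets → 2 cut set(s).
Generator path inoperative [OR]: union of children's cut sets → 6 cut set(s).
Bus B unavailable [AND]: one cut set from each child combined → 1 × 1 × 1 = 1 cut set(s).
UPS chain 2 fails [AND]: one cut set from each child combined → 1 × 1 × 1 = 1 cut set(s).
Utility feed 2 lost [AND]: one cut set from each child combined → 1 × 1 = 1 cut set(s).
Data center power outage [OR]: union of children's cut sets → 8 cut set(s).
Minimal cut sets: {#1 fuel pump degraded}; {Inboard battery string failed}; {Lower utility transformer is out}; {Rectifier is inoperative}; {#2 static switch malfunctions, Auxiliary PDU malfunctions}; {Secondary UPS module is down}; {Battery string 2 is down, Fuel pump 2 is out, North automatic transfer switch failed, Reserve breaker offline, Standby diesel generator is out}; {#2 rectifier 2 failed, Inboard utility transformer 2 offline}.

8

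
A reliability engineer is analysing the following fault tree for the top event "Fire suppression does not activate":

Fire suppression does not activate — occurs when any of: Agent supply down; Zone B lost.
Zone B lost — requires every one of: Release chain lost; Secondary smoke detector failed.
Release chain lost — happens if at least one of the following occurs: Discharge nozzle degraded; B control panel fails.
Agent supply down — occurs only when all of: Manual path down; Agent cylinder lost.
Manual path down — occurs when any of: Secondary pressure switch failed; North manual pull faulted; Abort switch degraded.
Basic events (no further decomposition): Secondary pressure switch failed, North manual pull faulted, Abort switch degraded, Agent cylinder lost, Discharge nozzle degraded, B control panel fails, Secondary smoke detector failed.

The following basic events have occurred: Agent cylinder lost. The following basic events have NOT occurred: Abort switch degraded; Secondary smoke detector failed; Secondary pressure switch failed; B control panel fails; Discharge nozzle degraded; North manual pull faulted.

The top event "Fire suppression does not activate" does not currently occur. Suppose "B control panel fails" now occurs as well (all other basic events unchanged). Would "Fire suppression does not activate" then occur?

No

Counterfactual: set "B control panel fails" to occurred.
Manual path down [OR]: Secondary pressure switch failed=not, North manual pull faulted=not, Abort switch degraded=not → no input occurs → does not occur.
Agent supply down [AND]: Manual path down=not, Agent cylinder lost=occurs → not all inputs occur → does not occur.
Release chain lost [OR]: Discharge nozzle degraded=not, B control panel fails=occurs → at least one input occurs → occurs.
Zone B lost [AND]: Release chain lost=occurs, Secondary smoke detector failed=not → not all inputs occur → does not occur.
Fire suppression does not activate [OR]: Agent supply down=not, Zone B lost=not → no input occurs → does not occur.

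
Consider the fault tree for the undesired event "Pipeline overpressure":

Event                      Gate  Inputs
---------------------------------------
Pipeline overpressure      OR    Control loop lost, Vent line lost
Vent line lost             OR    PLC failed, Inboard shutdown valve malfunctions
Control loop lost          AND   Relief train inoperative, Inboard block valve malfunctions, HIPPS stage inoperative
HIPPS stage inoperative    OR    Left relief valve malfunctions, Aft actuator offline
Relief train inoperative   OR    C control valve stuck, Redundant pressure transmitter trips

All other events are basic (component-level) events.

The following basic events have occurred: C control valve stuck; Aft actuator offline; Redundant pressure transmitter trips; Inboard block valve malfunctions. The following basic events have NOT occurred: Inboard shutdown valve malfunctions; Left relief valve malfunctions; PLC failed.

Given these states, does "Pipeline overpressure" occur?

Relief train inoperative [OR]: C control valve stuck=occurs, Redundant pressure transmitter trips=occurs → at least one input occurs → occurs.
HIPPS stage inoperative [OR]: Left relief valve malfunctions=not, Aft actuator offline=occurs → at least one input occurs → occurs.
Control loop lost [AND]: Relief train inoperative=occurs, Inboard block valve malfunctions=occurs, HIPPS stage inoperative=occurs → all inputs occur → occurs.
Vent line lost [OR]: PLC failed=not, Inboard shutdown valve malfunctions=not → no input occurs → does not occur.
Pipeline overpressure [OR]: Control loop lost=occurs, Vent line lost=not → at least one input occurs → occurs.

Yes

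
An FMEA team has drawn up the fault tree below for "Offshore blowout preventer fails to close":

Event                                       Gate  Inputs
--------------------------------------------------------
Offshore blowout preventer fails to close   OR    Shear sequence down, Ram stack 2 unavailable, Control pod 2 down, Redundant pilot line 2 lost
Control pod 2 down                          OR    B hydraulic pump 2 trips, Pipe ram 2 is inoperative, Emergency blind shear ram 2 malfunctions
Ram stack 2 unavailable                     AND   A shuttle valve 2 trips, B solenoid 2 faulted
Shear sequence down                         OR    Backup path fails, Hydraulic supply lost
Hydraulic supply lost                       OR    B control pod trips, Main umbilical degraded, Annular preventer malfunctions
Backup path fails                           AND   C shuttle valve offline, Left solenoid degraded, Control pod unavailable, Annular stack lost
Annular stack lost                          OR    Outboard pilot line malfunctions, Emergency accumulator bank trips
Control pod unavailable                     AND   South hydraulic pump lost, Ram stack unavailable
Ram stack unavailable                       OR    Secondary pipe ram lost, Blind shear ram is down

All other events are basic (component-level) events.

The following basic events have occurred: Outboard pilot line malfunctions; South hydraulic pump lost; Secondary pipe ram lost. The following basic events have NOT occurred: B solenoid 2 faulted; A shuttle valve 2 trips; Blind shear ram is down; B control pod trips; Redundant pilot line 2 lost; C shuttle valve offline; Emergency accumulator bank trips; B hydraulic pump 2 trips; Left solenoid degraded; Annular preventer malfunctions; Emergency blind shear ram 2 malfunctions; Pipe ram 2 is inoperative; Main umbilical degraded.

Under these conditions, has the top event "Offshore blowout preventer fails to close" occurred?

No

Ram stack unavailable [OR]: Secondary pipe ram lost=occurs, Blind shear ram is down=not → at least one input occurs → occurs.
Control pod unavailable [AND]: South hydraulic pump lost=occurs, Ram stack unavailable=occurs → all inputs occur → occurs.
Annular stack lost [OR]: Outboard pilot line malfunctions=occurs, Emergency accumulator bank trips=not → at least one input occurs → occurs.
Backup path fails [AND]: C shuttle valve offline=not, Left solenoid degraded=not, Control pod unavailable=occurs, Annular stack lost=occurs → not all inputs occur → does not occur.
Hydraulic supply lost [OR]: B control pod trips=not, Main umbilical degraded=not, Annular preventer malfunctions=not → no input occurs → does not occur.
Shear sequence down [OR]: Backup path fails=not, Hydraulic supply lost=not → no input occurs → does not occur.
Ram stack 2 unavailable [AND]: A shuttle valve 2 trips=not, B solenoid 2 faulted=not → not all inputs occur → does not occur.
Control pod 2 down [OR]: B hydraulic pump 2 trips=not, Pipe ram 2 is inoperative=not, Emergency blind shear ram 2 malfunctions=not → no input occurs → does not occur.
Offshore blowout preventer fails to close [OR]: Shear sequence down=not, Ram stack 2 unavailable=not, Control pod 2 down=not, Redundant pilot line 2 lost=not → no input occurs → does not occur.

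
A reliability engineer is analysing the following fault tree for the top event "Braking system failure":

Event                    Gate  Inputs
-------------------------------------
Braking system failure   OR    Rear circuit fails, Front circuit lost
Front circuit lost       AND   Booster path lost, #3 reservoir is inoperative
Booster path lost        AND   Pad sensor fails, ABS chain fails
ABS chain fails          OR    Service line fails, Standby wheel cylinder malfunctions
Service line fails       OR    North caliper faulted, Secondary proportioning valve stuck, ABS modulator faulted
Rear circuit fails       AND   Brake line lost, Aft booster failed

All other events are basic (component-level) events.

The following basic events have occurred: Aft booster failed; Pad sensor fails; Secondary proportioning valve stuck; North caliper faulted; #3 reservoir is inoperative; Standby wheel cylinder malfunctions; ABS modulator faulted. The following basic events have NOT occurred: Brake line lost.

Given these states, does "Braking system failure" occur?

Rear circuit fails [AND]: Brake line lost=not, Aft booster failed=occurs → not all inputs occur → does not occur.
Service line fails [OR]: North caliper faulted=occurs, Secondary proportioning valve stuck=occurs, ABS modulator faulted=occurs → at least one input occurs → occurs.
ABS chain fails [OR]: Service line fails=occurs, Standby wheel cylinder malfunctions=occurs → at least one input occurs → occurs.
Booster path lost [AND]: Pad sensor fails=occurs, ABS chain fails=occurs → all inputs occur → occurs.
Front circuit lost [AND]: Booster path lost=occurs, #3 reservoir is inoperative=occurs → all inputs occur → occurs.
Braking system failure [OR]: Rear circuit fails=not, Front circuit lost=occurs → at least one input occurs → occurs.

Yes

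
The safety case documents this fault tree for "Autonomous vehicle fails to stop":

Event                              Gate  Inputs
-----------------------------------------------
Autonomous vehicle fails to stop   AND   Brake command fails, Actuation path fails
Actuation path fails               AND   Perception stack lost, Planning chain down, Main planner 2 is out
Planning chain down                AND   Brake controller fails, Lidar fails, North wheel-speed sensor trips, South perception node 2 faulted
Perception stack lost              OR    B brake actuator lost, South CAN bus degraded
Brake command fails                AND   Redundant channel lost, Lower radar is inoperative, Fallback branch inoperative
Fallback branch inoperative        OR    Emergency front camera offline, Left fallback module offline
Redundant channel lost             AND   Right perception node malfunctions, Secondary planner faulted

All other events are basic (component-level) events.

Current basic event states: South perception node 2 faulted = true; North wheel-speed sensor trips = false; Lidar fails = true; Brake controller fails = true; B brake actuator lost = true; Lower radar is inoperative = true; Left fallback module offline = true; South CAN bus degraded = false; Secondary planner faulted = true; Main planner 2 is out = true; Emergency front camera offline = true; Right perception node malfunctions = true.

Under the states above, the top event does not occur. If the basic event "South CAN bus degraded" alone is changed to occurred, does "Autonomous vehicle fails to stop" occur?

Counterfactual: set "South CAN bus degraded" to occurred.
Redundant channel lost [AND]: Right perception node malfunctions=occurs, Secondary planner faulted=occurs → all inputs occur → occurs.
Fallback branch inoperative [OR]: Emergency front camera offline=occurs, Left fallback module offline=occurs → at least one input occurs → occurs.
Brake command fails [AND]: Redundant channel lost=occurs, Lower radar is inoperative=occurs, Fallback branch inoperative=occurs → all inputs occur → occurs.
Perception stack lost [OR]: B brake actuator lost=occurs, South CAN bus degraded=occurs → at least one input occurs → occurs.
Planning chain down [AND]: Brake controller fails=occurs, Lidar fails=occurs, North wheel-speed sensor trips=not, South perception node 2 faulted=occurs → not all inputs occur → does not occur.
Actuation path fails [AND]: Perception stack lost=occurs, Planning chain down=not, Main planner 2 is out=occurs → not all inputs occur → does not occur.
Autonomous vehicle fails to stop [AND]: Brake command fails=occurs, Actuation path fails=not → not all inputs occur → does not occur.

No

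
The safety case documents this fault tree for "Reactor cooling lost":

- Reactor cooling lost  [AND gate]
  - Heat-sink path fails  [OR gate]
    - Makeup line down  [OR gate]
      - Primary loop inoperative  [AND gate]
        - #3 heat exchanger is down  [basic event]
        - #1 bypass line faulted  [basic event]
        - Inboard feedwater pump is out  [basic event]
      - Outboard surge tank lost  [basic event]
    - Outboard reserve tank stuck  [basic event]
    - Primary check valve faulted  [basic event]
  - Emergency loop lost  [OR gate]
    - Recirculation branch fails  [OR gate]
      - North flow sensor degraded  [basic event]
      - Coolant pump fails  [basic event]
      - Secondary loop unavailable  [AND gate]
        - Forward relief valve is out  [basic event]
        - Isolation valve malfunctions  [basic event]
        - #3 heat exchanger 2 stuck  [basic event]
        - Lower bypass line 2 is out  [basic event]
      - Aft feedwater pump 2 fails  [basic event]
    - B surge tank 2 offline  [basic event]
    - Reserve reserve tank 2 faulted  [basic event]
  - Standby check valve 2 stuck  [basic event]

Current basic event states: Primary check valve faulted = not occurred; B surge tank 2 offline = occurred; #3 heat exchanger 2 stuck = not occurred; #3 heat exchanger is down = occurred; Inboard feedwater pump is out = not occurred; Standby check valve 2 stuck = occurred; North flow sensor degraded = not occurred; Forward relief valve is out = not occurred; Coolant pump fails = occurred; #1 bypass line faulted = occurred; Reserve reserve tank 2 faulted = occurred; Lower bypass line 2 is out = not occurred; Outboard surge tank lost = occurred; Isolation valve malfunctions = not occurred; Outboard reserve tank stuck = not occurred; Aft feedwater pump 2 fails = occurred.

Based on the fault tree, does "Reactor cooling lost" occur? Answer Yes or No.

Primary loop inoperative [AND]: #3 heat exchanger is down=occurs, #1 bypass line faulted=occurs, Inboard feedwater pump is out=not → not all inputs occur → does not occur.
Makeup line down [OR]: Primary loop inoperative=not, Outboard surge tank lost=occurs → at least one input occurs → occurs.
Heat-sink path fails [OR]: Makeup line down=occurs, Outboard reserve tank stuck=not, Primary check valve faulted=not → at least one input occurs → occurs.
Secondary loop unavailable [AND]: Forward relief valve is out=not, Isolation valve malfunctions=not, #3 heat exchanger 2 stuck=not, Lower bypass line 2 is out=not → not all inputs occur → does not occur.
Recirculation branch fails [OR]: North flow sensor degraded=not, Coolant pump fails=occurs, Secondary loop unavailable=not, Aft feedwater pump 2 fails=occurs → at least one input occurs → occurs.
Emergency loop lost [OR]: Recirculation branch fails=occurs, B surge tank 2 offline=occurs, Reserve reserve tank 2 faulted=occurs → at least one input occurs → occurs.
Reactor cooling lost [AND]: Heat-sink path fails=occurs, Emergency loop lost=occurs, Standby check valve 2 stuck=occurs → all inputs occur → occurs.

Yes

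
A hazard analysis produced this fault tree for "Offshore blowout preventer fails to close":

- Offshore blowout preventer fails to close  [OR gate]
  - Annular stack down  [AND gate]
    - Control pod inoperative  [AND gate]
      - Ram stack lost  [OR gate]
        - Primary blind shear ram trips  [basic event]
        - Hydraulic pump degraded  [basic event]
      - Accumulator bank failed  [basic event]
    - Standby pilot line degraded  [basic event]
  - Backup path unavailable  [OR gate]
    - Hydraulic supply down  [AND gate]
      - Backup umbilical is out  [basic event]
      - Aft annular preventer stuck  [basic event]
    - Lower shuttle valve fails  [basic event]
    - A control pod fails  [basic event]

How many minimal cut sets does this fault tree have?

5

Ram stack lost [OR]: union of children's cut sets → 2 cut set(s).
Control pod inoperative [AND]: one cut set from each child combined → 2 × 1 = 2 cut set(s).
Annular stack down [AND]: one cut set from each child combined → 2 × 1 = 2 cut set(s).
Hydraulic supply down [AND]: one cut set from each child combined → 1 × 1 = 1 cut set(s).
Backup path unavailable [OR]: union of children's cut sets → 3 cut set(s).
Offshore blowout preventer fails to close [OR]: union of children's cut sets → 5 cut set(s).
Minimal cut sets: {Accumulator bank failed, Primary blind shear ram trips, Standby pilot line degraded}; {Accumulator bank failed, Hydraulic pump degraded, Standby pilot line degraded}; {Aft annular preventer stuck, Backup umbilical is out}; {Lower shuttle valve fails}; {A control pod fails}.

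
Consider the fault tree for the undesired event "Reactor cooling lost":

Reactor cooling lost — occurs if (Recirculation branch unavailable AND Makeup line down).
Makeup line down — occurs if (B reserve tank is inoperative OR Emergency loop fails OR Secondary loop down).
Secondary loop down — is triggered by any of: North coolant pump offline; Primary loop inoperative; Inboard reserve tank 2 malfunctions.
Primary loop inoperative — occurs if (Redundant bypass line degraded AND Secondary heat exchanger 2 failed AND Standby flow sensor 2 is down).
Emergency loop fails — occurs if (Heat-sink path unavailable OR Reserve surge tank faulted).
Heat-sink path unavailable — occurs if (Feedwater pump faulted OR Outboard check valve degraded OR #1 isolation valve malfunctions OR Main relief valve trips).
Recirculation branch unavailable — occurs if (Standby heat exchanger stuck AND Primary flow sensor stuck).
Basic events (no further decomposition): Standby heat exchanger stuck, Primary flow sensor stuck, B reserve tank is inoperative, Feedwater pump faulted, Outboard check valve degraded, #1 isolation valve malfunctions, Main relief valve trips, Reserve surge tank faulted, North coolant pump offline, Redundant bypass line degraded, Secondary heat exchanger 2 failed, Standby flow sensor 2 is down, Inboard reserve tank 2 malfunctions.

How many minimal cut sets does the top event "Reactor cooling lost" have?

9

Recirculation branch unavailable [AND]: one cut set from each child combined → 1 × 1 = 1 cut set(s).
Heat-sink path unavailable [OR]: union of children's cut sets → 4 cut set(s).
Emergency loop fails [OR]: union of children's cut sets → 5 cut set(s).
Primary loop inoperative [AND]: one cut set from each child combined → 1 × 1 × 1 = 1 cut set(s).
Secondary loop down [OR]: union of children's cut sets → 3 cut set(s).
Makeup line down [OR]: union of children's cut sets → 9 cut set(s).
Reactor cooling lost [AND]: one cut set from each child combined → 1 × 9 = 9 cut set(s).
Minimal cut sets: {B reserve tank is inoperative, Primary flow sensor stuck, Standby heat exchanger stuck}; {Feedwater pump faulted, Primary flow sensor stuck, Standby heat exchanger stuck}; {Outboard check valve degraded, Primary flow sensor stuck, Standby heat exchanger stuck}; {#1 isolation valve malfunctions, Primary flow sensor stuck, Standby heat exchanger stuck}; {Main relief valve trips, Primary flow sensor stuck, Standby heat exchanger stuck}; {Primary flow sensor stuck, Reserve surge tank faulted, Standby heat exchanger stuck}; {North coolant pump offline, Primary flow sensor stuck, Standby heat exchanger stuck}; {Primary flow sensor stuck, Redundant bypass line degraded, Secondary heat exchanger 2 failed, Standby flow sensor 2 is down, Standby heat exchanger stuck}; {Inboard reserve tank 2 malfunctions, Primary flow sensor stuck, Standby heat exchanger stuck}.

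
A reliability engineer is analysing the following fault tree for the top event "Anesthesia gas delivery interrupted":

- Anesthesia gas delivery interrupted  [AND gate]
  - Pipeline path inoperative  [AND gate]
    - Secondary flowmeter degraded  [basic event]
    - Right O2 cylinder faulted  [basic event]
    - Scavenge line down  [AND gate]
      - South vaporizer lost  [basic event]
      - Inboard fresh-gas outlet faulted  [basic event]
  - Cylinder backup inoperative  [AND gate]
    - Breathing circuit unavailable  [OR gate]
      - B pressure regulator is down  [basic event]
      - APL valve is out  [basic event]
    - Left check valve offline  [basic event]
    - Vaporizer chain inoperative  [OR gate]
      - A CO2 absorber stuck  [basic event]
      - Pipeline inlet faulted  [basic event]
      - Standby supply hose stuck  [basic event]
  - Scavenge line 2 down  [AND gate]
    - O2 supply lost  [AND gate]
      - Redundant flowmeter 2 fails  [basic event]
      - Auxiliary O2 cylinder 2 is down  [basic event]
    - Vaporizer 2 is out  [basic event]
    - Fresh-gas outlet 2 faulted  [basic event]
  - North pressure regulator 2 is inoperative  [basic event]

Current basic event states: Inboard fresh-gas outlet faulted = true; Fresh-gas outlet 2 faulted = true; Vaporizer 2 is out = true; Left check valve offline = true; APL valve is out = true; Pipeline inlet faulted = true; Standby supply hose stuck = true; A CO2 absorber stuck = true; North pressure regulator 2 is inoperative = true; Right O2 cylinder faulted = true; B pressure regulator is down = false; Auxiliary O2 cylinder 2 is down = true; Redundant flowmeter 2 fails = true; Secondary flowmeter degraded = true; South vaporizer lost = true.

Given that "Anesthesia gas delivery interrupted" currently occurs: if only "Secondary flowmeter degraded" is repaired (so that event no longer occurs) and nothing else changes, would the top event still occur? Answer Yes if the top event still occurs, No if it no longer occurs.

No

Counterfactual: set "Secondary flowmeter degraded" to not occurred.
Scavenge line down [AND]: South vaporizer lost=occurs, Inboard fresh-gas outlet faulted=occurs → all inputs occur → occurs.
Pipeline path inoperative [AND]: Secondary flowmeter degraded=not, Right O2 cylinder faulted=occurs, Scavenge line down=occurs → not all inputs occur → does not occur.
Breathing circuit unavailable [OR]: B pressure regulator is down=not, APL valve is out=occurs → at least one input occurs → occurs.
Vaporizer chain inoperative [OR]: A CO2 absorber stuck=occurs, Pipeline inlet faulted=occurs, Standby supply hose stuck=occurs → at least one input occurs → occurs.
Cylinder backup inoperative [AND]: Breathing circuit unavailable=occurs, Left check valve offline=occurs, Vaporizer chain inoperative=occurs → all inputs occur → occurs.
O2 supply lost [AND]: Redundant flowmeter 2 fails=occurs, Auxiliary O2 cylinder 2 is down=occurs → all inputs occur → occurs.
Scavenge line 2 down [AND]: O2 supply lost=occurs, Vaporizer 2 is out=occurs, Fresh-gas outlet 2 faulted=occurs → all inputs occur → occurs.
Anesthesia gas delivery interrupted [AND]: Pipeline path inoperative=not, Cylinder backup inoperative=occurs, Scavenge line 2 down=occurs, North pressure regulator 2 is inoperative=occurs → not all inputs occur → does not occur.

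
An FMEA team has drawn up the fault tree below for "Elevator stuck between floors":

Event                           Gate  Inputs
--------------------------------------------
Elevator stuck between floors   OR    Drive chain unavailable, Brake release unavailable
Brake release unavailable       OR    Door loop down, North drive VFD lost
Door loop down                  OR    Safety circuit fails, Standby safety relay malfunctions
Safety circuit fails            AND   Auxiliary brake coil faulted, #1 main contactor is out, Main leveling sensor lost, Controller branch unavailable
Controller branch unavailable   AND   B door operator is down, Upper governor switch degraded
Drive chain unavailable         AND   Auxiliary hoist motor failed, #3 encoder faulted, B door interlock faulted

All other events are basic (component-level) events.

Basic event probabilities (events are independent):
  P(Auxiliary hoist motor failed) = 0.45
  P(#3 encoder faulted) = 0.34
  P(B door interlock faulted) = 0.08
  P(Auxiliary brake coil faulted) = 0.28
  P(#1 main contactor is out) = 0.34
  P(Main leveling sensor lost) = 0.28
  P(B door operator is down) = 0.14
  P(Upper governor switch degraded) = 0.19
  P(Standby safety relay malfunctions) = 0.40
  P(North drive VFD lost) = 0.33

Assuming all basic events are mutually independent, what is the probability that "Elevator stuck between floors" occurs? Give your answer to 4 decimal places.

0.6032

P(Drive chain unavailable) [AND] = 0.45 × 0.34 × 0.08 = 0.012240
P(Controller branch unavailable) [AND] = 0.14 × 0.19 = 0.026600
P(Safety circuit fails) [AND] = 0.28 × 0.34 × 0.28 × 0.026600 = 0.000709
P(Door loop down) [OR] = 1 − (1−0.000709) × (1−0.40) = 0.400425
P(Brake release unavailable) [OR] = 1 − (1−0.400425) × (1−0.33) = 0.598285
P(Elevator stuck between floors) [OR] = 1 − (1−0.012240) × (1−0.598285) = 0.603202
Rounded to 4 decimal places: P(Elevator stuck between floors) ≈ 0.6032.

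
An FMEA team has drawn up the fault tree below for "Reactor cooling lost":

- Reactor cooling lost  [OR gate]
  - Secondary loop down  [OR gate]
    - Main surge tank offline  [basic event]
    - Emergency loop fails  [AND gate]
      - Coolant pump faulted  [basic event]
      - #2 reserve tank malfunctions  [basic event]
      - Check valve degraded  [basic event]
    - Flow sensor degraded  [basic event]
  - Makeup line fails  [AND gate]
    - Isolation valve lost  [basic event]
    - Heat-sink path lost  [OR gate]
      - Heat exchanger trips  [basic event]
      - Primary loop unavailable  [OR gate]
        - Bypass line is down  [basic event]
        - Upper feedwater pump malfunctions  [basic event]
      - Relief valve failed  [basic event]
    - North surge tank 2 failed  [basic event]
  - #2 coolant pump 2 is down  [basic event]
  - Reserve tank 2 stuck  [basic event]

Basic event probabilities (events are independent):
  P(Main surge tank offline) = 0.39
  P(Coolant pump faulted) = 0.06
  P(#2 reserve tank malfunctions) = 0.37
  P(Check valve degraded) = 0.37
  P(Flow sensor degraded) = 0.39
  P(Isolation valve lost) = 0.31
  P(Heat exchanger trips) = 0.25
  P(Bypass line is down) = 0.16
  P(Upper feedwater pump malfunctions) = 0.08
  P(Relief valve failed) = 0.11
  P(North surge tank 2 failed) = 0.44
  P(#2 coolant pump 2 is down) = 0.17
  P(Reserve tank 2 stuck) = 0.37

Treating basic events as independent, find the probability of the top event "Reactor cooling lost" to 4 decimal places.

P(Emergency loop fails) [AND] = 0.06 × 0.37 × 0.37 = 0.008214
P(Secondary loop down) [OR] = 1 − (1−0.39) × (1−0.008214) × (1−0.39) = 0.630956
P(Primary loop unavailable) [OR] = 1 − (1−0.16) × (1−0.08) = 0.227200
P(Heat-sink path lost) [OR] = 1 − (1−0.25) × (1−0.227200) × (1−0.11) = 0.484156
P(Makeup line fails) [AND] = 0.31 × 0.484156 × 0.44 = 0.066039
P(Reactor cooling lost) [OR] = 1 − (1−0.630956) × (1−0.066039) × (1−0.17) × (1−0.37) = 0.819771
Rounded to 4 decimal places: P(Reactor cooling lost) ≈ 0.8198.

0.8198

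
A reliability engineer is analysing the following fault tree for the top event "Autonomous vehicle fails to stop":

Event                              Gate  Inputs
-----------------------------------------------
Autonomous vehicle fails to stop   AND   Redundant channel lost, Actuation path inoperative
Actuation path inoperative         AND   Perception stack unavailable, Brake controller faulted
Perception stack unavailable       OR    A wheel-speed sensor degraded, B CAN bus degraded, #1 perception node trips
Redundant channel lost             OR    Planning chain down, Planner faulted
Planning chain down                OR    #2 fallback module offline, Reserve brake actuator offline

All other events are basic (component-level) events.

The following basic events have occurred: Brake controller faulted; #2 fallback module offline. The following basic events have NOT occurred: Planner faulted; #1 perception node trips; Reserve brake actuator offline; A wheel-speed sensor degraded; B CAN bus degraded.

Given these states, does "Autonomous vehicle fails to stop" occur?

Planning chain down [OR]: #2 fallback module offline=occurs, Reserve brake actuator offline=not → at least one input occurs → occurs.
Redundant channel lost [OR]: Planning chain down=occurs, Planner faulted=not → at least one input occurs → occurs.
Perception stack unavailable [OR]: A wheel-speed sensor degraded=not, B CAN bus degraded=not, #1 perception node trips=not → no input occurs → does not occur.
Actuation path inoperative [AND]: Perception stack unavailable=not, Brake controller faulted=occurs → not all inputs occur → does not occur.
Autonomous vehicle fails to stop [AND]: Redundant channel lost=occurs, Actuation path inoperative=not → not all inputs occur → does not occur.

No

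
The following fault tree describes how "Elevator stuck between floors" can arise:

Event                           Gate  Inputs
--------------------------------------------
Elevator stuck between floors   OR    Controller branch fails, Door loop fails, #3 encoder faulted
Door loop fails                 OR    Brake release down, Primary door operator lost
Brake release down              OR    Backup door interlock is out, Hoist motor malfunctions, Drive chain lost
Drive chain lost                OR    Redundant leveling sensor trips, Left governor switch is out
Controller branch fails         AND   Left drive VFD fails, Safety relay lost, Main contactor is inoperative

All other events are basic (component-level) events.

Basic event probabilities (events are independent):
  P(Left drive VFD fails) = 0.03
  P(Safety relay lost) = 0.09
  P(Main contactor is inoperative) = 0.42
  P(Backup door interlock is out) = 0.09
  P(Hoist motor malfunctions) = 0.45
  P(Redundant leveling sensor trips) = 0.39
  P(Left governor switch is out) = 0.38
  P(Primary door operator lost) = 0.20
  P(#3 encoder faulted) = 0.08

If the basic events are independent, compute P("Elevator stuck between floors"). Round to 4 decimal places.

P(Controller branch fails) [AND] = 0.03 × 0.09 × 0.42 = 0.001134
P(Drive chain lost) [OR] = 1 − (1−0.39) × (1−0.38) = 0.621800
P(Brake release down) [OR] = 1 − (1−0.09) × (1−0.45) × (1−0.621800) = 0.810711
P(Door loop fails) [OR] = 1 − (1−0.810711) × (1−0.20) = 0.848569
P(Elevator stuck between floors) [OR] = 1 − (1−0.001134) × (1−0.848569) × (1−0.08) = 0.860841
Rounded to 4 decimal places: P(Elevator stuck between floors) ≈ 0.8608.

0.8608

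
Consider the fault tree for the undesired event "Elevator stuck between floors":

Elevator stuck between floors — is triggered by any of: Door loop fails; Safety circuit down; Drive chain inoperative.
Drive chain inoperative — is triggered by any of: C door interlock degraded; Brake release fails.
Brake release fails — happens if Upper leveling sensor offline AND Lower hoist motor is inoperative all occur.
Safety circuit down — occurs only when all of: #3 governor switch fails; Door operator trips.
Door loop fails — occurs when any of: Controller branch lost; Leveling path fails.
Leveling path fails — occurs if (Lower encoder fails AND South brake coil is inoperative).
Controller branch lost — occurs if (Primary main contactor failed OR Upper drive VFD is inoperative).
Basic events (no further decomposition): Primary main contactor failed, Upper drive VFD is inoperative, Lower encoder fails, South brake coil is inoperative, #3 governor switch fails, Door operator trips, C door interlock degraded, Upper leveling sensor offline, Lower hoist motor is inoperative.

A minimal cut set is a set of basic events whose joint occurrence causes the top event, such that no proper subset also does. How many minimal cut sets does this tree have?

Controller branch lost [OR]: union of children's cut sets → 2 cut set(s).
Leveling path fails [AND]: one cut set from each child combined → 1 × 1 = 1 cut set(s).
Door loop fails [OR]: union of children's cut sets → 3 cut set(s).
Safety circuit down [AND]: one cut set from each child combined → 1 × 1 = 1 cut set(s).
Brake release fails [AND]: one cut set from each child combined → 1 × 1 = 1 cut set(s).
Drive chain inoperative [OR]: union of children's cut sets → 2 cut set(s).
Elevator stuck between floors [OR]: union of children's cut sets → 6 cut set(s).
Minimal cut sets: {Primary main contactor failed}; {Upper drive VFD is inoperative}; {Lower encoder fails, South brake coil is inoperative}; {#3 governor switch fails, Door operator trips}; {C door interlock degraded}; {Lower hoist motor is inoperative, Upper leveling sensor offline}.

6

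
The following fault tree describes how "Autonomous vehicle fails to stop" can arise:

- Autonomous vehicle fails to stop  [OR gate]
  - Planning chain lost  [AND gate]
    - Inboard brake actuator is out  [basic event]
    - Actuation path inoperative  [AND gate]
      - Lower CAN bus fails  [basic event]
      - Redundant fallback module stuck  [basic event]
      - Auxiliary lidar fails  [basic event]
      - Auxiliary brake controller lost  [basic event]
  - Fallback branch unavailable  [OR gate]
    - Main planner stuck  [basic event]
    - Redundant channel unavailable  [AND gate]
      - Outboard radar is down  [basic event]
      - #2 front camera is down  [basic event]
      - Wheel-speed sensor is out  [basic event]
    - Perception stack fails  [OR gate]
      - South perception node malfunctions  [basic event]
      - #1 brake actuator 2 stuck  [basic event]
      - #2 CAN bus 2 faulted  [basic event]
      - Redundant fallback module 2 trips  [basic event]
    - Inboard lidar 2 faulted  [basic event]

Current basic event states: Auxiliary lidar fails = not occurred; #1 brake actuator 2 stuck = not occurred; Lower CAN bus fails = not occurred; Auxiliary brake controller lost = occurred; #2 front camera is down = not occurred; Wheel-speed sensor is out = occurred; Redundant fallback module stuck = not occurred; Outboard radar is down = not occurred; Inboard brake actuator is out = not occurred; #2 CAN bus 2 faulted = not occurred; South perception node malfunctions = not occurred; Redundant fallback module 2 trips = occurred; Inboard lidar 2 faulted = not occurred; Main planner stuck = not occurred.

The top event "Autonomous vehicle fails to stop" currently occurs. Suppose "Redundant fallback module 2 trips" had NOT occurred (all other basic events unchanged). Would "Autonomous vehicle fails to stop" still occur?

Counterfactual: set "Redundant fallback module 2 trips" to not occurred.
Actuation path inoperative [AND]: Lower CAN bus fails=not, Redundant fallback module stuck=not, Auxiliary lidar fails=not, Auxiliary brake controller lost=occurs → not all inputs occur → does not occur.
Planning chain lost [AND]: Inboard brake actuator is out=not, Actuation path inoperative=not → not all inputs occur → does not occur.
Redundant channel unavailable [AND]: Outboard radar is down=not, #2 front camera is down=not, Wheel-speed sensor is out=occurs → not all inputs occur → does not occur.
Perception stack fails [OR]: South perception node malfunctions=not, #1 brake actuator 2 stuck=not, #2 CAN bus 2 faulted=not, Redundant fallback module 2 trips=not → no input occurs → does not occur.
Fallback branch unavailable [OR]: Main planner stuck=not, Redundant channel unavailable=not, Perception stack fails=not, Inboard lidar 2 faulted=not → no input occurs → does not occur.
Autonomous vehicle fails to stop [OR]: Planning chain lost=not, Fallback branch unavailable=not → no input occurs → does not occur.

No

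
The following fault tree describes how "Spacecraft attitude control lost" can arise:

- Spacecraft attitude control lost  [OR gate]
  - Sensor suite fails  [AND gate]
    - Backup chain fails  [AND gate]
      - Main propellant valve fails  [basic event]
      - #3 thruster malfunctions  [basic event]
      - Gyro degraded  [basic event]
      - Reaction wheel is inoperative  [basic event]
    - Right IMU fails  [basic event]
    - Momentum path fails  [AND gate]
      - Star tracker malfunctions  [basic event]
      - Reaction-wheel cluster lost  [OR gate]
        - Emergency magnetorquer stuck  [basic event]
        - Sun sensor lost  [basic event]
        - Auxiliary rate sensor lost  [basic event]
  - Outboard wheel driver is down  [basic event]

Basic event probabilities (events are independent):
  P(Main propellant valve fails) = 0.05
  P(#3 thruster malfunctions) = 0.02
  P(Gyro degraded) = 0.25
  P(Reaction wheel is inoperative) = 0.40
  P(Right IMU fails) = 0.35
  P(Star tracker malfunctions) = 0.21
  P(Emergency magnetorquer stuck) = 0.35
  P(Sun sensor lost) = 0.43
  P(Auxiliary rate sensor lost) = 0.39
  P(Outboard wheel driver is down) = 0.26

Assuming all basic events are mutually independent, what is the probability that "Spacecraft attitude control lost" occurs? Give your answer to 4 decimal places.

P(Backup chain fails) [AND] = 0.05 × 0.02 × 0.25 × 0.40 = 0.000100
P(Reaction-wheel cluster lost) [OR] = 1 − (1−0.35) × (1−0.43) × (1−0.39) = 0.773995
P(Momentum path fails) [AND] = 0.21 × 0.773995 = 0.162539
P(Sensor suite fails) [AND] = 0.000100 × 0.35 × 0.162539 = 0.000006
P(Spacecraft attitude control lost) [OR] = 1 − (1−0.000006) × (1−0.26) = 0.260004
Rounded to 4 decimal places: P(Spacecraft attitude control lost) ≈ 0.2600.

0.2600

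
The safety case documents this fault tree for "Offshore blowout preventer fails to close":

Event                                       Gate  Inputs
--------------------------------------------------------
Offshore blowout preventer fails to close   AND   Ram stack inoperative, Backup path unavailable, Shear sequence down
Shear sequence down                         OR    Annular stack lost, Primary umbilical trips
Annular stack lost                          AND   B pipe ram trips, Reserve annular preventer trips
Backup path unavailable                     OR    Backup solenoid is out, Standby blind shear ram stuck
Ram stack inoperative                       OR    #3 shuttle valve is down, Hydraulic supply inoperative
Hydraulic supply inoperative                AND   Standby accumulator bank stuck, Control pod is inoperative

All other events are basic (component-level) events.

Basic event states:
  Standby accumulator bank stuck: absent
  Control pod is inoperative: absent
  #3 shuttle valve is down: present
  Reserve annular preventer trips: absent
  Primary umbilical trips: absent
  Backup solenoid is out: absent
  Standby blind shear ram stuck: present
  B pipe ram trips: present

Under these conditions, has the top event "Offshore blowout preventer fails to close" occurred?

No

Hydraulic supply inoperative [AND]: Standby accumulator bank stuck=not, Control pod is inoperative=not → not all inputs occur → does not occur.
Ram stack inoperative [OR]: #3 shuttle valve is down=occurs, Hydraulic supply inoperative=not → at least one input occurs → occurs.
Backup path unavailable [OR]: Backup solenoid is out=not, Standby blind shear ram stuck=occurs → at least one input occurs → occurs.
Annular stack lost [AND]: B pipe ram trips=occurs, Reserve annular preventer trips=not → not all inputs occur → does not occur.
Shear sequence down [OR]: Annular stack lost=not, Primary umbilical trips=not → no input occurs → does not occur.
Offshore blowout preventer fails to close [AND]: Ram stack inoperative=occurs, Backup path unavailable=occurs, Shear sequence down=not → not all inputs occur → does not occur.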